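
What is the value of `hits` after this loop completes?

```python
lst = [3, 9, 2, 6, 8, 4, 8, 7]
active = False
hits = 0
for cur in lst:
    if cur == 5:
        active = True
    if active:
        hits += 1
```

Count elements after first 5 in [3, 9, 2, 6, 8, 4, 8, 7]
`hits` takes the values: 0

Answer: 0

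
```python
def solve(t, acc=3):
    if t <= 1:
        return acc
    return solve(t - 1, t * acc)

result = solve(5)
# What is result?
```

Accumulator trace (n, acc): (5, 3) -> (4, 15) -> (3, 60) -> (2, 180) -> (1, 360) -> return 360

Answer: 360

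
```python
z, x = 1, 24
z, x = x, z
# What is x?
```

Trace:
`z, x = 1, 24` → z = 1; x = 24
`z, x = x, z` → z = 24; x = 1
So x = 1

Answer: 1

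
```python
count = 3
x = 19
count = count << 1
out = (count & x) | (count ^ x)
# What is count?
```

Trace:
`count = 3` → count = 3
`x = 19` → x = 19
`count = count << 1` → count = 6
`out = (count & x) | (count ^ x)` → out = 23
So count = 6

Answer: 6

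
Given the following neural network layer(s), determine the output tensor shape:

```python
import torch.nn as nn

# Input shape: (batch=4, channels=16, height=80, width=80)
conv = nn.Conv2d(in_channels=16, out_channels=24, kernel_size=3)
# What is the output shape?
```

Input: (4, 16, 80, 80) -> Output: (4, 24, 78, 78)

Answer: (4, 24, 78, 78)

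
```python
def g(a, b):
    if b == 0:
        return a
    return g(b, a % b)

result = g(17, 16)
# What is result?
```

g(17, 16) -> g(16, 1) -> g(1, 0) -> 1

Answer: 1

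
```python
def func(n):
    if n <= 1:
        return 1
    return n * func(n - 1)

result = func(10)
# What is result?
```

func(10) = 10 * 9 * 8 * 7 * 6 * 5 * 4 * 3 * 2 * 1 = 3628800

Answer: 3628800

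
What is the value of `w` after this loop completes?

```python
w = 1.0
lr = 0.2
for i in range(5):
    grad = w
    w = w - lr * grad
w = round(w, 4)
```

Gradient descent: w = 1.0 * (1 - 0.2)^5
`w` takes the values: 1.0 → 0.8 → 0.64 → 0.512 → 0.4096 → 0.32768 → 0.3277

Answer: 0.3277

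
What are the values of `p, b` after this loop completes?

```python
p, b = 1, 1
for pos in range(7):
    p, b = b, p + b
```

Fibonacci: after 7 iterations
`p, b` takes the values: (1, 1) → (1, 2) → (2, 3) → (3, 5) → (5, 8) → (8, 13) → (13, 21) → (21, 34)

Answer: 21, 34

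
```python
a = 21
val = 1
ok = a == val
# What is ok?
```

Trace:
`a = 21` → a = 21
`val = 1` → val = 1
`ok = a == val` → ok = False
So ok = False

Answer: False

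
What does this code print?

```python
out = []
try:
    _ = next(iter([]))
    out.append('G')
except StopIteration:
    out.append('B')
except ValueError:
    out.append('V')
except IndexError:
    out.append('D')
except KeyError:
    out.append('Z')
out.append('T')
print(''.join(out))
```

Execution trace: 'B' (except StopIteration) → 'T' (after the try/except). Output: BT

Answer: BT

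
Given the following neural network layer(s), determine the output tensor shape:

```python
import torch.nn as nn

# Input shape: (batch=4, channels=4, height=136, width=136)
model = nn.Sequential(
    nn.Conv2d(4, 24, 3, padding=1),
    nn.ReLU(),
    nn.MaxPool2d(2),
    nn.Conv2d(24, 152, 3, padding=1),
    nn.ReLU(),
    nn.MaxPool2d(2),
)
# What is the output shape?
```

Input: (4, 4, 136, 136) -> after first Conv2d: (4, 24, 136, 136) -> after first MaxPool2d: (4, 24, 68, 68) -> after second Conv2d: (4, 152, 68, 68) -> Output: (4, 152, 34, 34)

Answer: (4, 152, 34, 34)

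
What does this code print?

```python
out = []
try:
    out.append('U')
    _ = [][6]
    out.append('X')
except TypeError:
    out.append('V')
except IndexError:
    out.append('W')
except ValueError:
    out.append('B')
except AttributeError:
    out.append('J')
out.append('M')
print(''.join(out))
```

Execution trace: 'U' (try body) → 'W' (except IndexError) → 'M' (after the try/except). Output: UWM

Answer: UWM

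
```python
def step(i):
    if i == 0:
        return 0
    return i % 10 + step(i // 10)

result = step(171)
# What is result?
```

Sum of digits of 171: 1 + 7 + 1 = 9

Answer: 9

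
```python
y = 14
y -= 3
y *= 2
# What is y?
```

Trace:
`y = 14` → y = 14
`y -= 3` → y = 11
`y *= 2` → y = 22
So y = 22

Answer: 22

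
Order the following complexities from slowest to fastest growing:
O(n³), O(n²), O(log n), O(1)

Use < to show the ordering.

Ordered by growth rate: O(1) < O(log n) < O(n²) < O(n³)

Answer: O(1) < O(log n) < O(n²) < O(n³)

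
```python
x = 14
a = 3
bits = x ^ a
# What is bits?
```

Trace:
`x = 14` → x = 14
`a = 3` → a = 3
`bits = x ^ a` → bits = 13
So bits = 13

Answer: 13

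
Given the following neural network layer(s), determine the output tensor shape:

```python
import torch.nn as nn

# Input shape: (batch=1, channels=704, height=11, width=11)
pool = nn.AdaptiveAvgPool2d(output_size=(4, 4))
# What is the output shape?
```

Input: (1, 704, 11, 11) -> Output: (1, 704, 4, 4)

Answer: (1, 704, 4, 4)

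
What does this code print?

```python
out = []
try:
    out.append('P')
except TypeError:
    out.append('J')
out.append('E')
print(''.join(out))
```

Execution trace: 'P' (try body, no exception) → 'E' (after the try/except). Output: PE

Answer: PE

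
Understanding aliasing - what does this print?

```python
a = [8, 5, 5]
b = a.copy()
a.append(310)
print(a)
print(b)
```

Key concept: list.copy() creates independent copy.
Step by step:
`a = [8, 5, 5]` → a = [8, 5, 5]
`b = a.copy()` → b = [8, 5, 5]
`a.append(310)` → a = [8, 5, 5, 310]
`print(a)` → prints [8, 5, 5, 310]
`print(b)` → prints [8, 5, 5]

Answer:
[8, 5, 5, 310]
[8, 5, 5]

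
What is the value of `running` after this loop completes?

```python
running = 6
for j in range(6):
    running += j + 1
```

Start at 6, add 1 to 6 = 27
`running` takes the values: 6 → 7 → 9 → 12 → 16 → 21 → 27

Answer: 27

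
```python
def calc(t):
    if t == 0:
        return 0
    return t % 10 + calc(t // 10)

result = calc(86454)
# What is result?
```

Sum of digits of 86454: 4 + 5 + 4 + 6 + 8 = 27

Answer: 27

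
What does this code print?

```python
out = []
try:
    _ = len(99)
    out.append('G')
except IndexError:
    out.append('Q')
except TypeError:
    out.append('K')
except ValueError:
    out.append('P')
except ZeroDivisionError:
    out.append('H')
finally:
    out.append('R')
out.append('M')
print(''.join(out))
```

Execution trace: 'K' (except TypeError) → 'R' (finally) → 'M' (after the try/except). Output: KRM

Answer: KRM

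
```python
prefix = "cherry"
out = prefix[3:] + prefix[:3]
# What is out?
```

Trace:
`prefix = "cherry"` → prefix = 'cherry'
`out = prefix[3:] + prefix[:3]` → out = 'rryche'
So out = 'rryche'

Answer: 'rryche'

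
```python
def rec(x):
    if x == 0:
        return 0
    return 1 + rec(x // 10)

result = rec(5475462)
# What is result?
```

Count of digits of 5475462: 7

Answer: 7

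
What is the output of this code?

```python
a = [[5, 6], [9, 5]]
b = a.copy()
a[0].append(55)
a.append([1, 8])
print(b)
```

Key concept: shallow copy with nested lists.
Step by step:
`a = [[5, 6], [9, 5]]` → a = [[5, 6], [9, 5]]
`b = a.copy()` → b = [[5, 6], [9, 5]]
`a[0].append(55)` → a = [[5, 6, 55], [9, 5]]; b = [[5, 6, 55], [9, 5]]
`a.append([1, 8])` → a = [[5, 6, 55], [9, 5], [1, 8]]
`print(b)` → prints [[5, 6, 55], [9, 5]]

Answer: [[5, 6, 55], [9, 5]]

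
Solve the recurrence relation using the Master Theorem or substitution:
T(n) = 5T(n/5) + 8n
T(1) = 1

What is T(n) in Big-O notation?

By Master Theorem: a=5, b=5, f(n)=8n. Since log_5(5) = 1 and f(n) = Θ(n^1), Case 2 applies. T(n) = O(n log n).

Answer: O(n log n)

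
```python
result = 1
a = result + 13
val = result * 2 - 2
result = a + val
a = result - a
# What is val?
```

Trace:
`result = 1` → result = 1
`a = result + 13` → a = 14
`val = result * 2 - 2` → val = 0
`result = a + val` → result = 14
`a = result - a` → a = 0
So val = 0

Answer: 0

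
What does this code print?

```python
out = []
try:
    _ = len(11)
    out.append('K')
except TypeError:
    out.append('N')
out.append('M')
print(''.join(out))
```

Execution trace: 'N' (except TypeError) → 'M' (after the try/except). Output: NM

Answer: NM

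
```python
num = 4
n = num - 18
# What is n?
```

Trace:
`num = 4` → num = 4
`n = num - 18` → n = -14
So n = -14

Answer: -14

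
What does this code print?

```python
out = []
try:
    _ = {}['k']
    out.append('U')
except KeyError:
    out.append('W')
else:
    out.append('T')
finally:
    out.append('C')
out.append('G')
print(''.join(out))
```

Execution trace: 'W' (except KeyError) → 'C' (finally) → 'G' (after the try/except). Output: WCG

Answer: WCG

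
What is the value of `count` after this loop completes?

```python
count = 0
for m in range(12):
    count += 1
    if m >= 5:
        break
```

Loop breaks when m reaches 5, count is 6
`count` takes the values: 0 → 1 → 2 → 3 → 4 → 5 → 6

Answer: 6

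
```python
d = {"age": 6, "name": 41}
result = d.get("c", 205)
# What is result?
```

Trace:
`d = {"age": 6, "name": 41}` → d = {'age': 6, 'name': 41}
`result = d.get("c", 205)` → result = 205
So result = 205

Answer: 205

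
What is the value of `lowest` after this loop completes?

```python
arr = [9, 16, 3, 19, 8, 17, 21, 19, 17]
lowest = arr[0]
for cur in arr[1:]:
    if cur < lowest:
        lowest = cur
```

Minimum of [9, 16, 3, 19, 8, 17, 21, 19, 17]
`lowest` takes the values: 9 → 3

Answer: 3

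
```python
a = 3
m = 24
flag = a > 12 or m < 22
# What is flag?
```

Trace:
`a = 3` → a = 3
`m = 24` → m = 24
`flag = a > 12 or m < 22` → flag = False
So flag = False

Answer: False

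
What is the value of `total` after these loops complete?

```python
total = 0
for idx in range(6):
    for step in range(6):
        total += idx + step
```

Sum of all idx+step for idx,step in 6x6
`total` takes the values: 0 → 1 → 3 → 6 → 10 → 15 → 16 → 18 → 21 → 25 → 30 → 36 → 38 → 41 → 45 → 50 → 56 → 63 → 66 → 70 → 75 → 81 → 88 → 96 → 100 → 105 → 111 → 118 → 126 → 135 → 140 → 146 → 153 → 161 → 170 → 180

Answer: 180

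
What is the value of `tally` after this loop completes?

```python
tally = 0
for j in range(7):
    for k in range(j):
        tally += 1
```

Triangle number: 0+1+2+...+6
`tally` takes the values: 0 → 1 → 2 → 3 → 4 → 5 → 6 → 7 → 8 → 9 → 10 → 11 → 12 → 13 → 14 → 15 → 16 → 17 → 18 → 19 → 20 → 21

Answer: 21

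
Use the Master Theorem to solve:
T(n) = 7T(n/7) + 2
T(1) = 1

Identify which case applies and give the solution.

a=7, b=7, f(n)=2. log_7(7) = 1. Since c=0 < 1, Case 1 applies: T(n) = Θ(n^log_b(a)) = O(n).

Answer: O(n) - Case 1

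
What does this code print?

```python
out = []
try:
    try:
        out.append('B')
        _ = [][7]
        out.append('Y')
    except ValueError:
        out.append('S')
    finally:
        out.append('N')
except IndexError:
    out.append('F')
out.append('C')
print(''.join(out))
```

Execution trace: 'B' (try body) → 'N' (finally) → 'F' (outer except IndexError) → 'C' (after the try/except). Output: BNFC

Answer: BNFC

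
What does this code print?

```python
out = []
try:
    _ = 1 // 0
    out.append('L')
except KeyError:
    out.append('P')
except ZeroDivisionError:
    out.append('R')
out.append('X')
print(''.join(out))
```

Execution trace: 'R' (except ZeroDivisionError) → 'X' (after the try/except). Output: RX

Answer: RX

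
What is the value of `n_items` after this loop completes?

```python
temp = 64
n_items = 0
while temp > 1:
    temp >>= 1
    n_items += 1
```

Count right shifts until 1
`n_items` takes the values: 0 → 1 → 2 → 3 → 4 → 5 → 6

Answer: 6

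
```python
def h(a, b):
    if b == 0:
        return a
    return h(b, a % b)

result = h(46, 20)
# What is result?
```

h(46, 20) -> h(20, 6) -> h(6, 2) -> h(2, 0) -> 2

Answer: 2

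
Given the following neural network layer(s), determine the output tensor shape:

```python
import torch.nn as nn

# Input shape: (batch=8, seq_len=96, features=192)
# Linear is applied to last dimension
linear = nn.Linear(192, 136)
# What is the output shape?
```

Input: (8, 96, 192) -> Output: (8, 96, 136)

Answer: (8, 96, 136)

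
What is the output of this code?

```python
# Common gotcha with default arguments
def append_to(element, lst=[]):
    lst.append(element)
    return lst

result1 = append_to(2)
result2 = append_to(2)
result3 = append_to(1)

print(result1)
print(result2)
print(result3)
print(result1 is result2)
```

Key concept: mutable default argument gotcha.
Step by step:
`result1 = append_to(2)` → result1 = [2]
`result2 = append_to(2)` → result1 = [2, 2] (same object as result2); result2 = [2, 2] (same object as result1)
`result3 = append_to(1)` → result1 = [2, 2, 1] (same object as result2, result3); result2 = [2, 2, 1] (same object as result1, result3); result3 = [2, 2, 1] (same object as result1, result2)
`print(result1)` → prints [2, 2, 1]
`print(result2)` → prints [2, 2, 1]
`print(result3)` → prints [2, 2, 1]
`print(result1 is result2)` → prints True

Answer:
[2, 2, 1]
[2, 2, 1]
[2, 2, 1]
True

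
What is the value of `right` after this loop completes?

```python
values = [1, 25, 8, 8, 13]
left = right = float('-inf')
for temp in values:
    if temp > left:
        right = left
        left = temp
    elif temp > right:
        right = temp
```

Second largest (with repeats) in [1, 25, 8, 8, 13]
`right` takes the values: -inf → 1 → 8 → 13

Answer: 13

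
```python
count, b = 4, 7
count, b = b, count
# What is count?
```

Trace:
`count, b = 4, 7` → count = 4; b = 7
`count, b = b, count` → count = 7; b = 4
So count = 7

Answer: 7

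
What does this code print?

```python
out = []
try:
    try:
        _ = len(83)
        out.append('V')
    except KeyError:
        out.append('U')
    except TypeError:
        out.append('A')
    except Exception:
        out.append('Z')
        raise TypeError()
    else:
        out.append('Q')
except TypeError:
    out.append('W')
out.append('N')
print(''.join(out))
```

Execution trace: 'A' (inner except TypeError) → 'N' (after the try/except). Output: AN

Answer: AN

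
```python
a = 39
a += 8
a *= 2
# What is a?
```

Trace:
`a = 39` → a = 39
`a += 8` → a = 47
`a *= 2` → a = 94
So a = 94

Answer: 94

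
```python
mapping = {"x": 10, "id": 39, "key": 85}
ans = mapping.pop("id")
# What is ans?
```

Trace:
`mapping = {"x": 10, "id": 39, "key": 85}` → mapping = {'x': 10, 'id': 39, 'key': 85}
`ans = mapping.pop("id")` → mapping = {'x': 10, 'key': 85}; ans = 39
So ans = 39

Answer: 39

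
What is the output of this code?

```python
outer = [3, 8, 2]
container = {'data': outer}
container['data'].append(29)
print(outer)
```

Key concept: dict holds reference to list.
Step by step:
`outer = [3, 8, 2]` → outer = [3, 8, 2]
`container = {'data': outer}` → container = {'data': [3, 8, 2]}
`container['data'].append(29)` → outer = [3, 8, 2, 29]; container = {'data': [3, 8, 2, 29]}
`print(outer)` → prints [3, 8, 2, 29]

Answer: [3, 8, 2, 29]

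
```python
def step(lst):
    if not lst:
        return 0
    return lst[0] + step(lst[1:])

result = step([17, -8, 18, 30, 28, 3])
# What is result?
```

17 + (-8) + 18 + 30 + 28 + 3 + 0 = 88

Answer: 88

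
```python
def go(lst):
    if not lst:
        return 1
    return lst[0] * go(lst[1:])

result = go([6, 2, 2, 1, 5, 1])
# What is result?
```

Product over [6, 2, 2, 1, 5, 1] = 6 * 2 * 2 * 1 * 5 * 1 = 120

Answer: 120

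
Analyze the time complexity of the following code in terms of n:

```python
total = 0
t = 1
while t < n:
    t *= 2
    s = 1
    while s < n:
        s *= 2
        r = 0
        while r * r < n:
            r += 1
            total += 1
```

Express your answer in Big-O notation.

Each loop level contributes: log n × log n × √n. Multiplying the contributions gives O(√n log² n).

Answer: O(√n log² n)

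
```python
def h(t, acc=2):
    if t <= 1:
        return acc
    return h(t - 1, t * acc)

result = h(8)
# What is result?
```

Accumulator trace (n, acc): (8, 2) -> (7, 16) -> (6, 112) -> (5, 672) -> (4, 3360) -> (3, 13440) -> (2, 40320) -> (1, 80640) -> return 80640

Answer: 80640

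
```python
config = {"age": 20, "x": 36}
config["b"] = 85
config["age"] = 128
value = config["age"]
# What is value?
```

Trace:
`config = {"age": 20, "x": 36}` → config = {'age': 20, 'x': 36}
`config["b"] = 85` → config = {'age': 20, 'x': 36, 'b': 85}
`config["age"] = 128` → config = {'age': 128, 'x': 36, 'b': 85}
`value = config["age"]` → value = 128
So value = 128

Answer: 128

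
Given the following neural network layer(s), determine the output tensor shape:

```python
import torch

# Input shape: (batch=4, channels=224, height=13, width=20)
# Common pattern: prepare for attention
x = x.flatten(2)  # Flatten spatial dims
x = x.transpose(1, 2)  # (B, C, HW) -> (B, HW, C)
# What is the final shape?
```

Input: (4, 224, 13, 20) -> after flatten(2): (4, 224, 260) -> Output: (4, 260, 224)

Answer: (4, 260, 224)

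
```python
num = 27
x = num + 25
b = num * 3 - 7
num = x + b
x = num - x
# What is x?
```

Trace:
`num = 27` → num = 27
`x = num + 25` → x = 52
`b = num * 3 - 7` → b = 74
`num = x + b` → num = 126
`x = num - x` → x = 74
So x = 74

Answer: 74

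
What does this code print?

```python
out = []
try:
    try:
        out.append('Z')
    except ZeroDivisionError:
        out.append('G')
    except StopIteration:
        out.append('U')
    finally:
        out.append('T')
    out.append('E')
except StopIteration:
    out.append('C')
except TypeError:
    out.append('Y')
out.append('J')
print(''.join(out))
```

Execution trace: 'Z' (inner try body, no exception) → 'T' (inner finally) → 'E' (try body, no exception) → 'J' (after the try/except). Output: ZTEJ

Answer: ZTEJ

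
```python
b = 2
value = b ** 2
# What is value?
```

Trace:
`b = 2` → b = 2
`value = b ** 2` → value = 4
So value = 4

Answer: 4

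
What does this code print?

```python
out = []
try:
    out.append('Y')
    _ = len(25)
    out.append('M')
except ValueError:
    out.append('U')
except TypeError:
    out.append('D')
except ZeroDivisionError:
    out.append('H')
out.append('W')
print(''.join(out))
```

Execution trace: 'Y' (try body) → 'D' (except TypeError) → 'W' (after the try/except). Output: YDW

Answer: YDW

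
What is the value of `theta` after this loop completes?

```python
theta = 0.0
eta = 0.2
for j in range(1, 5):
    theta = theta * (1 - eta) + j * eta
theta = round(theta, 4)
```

Moving average with lr=0.2
`theta` takes the values: 0.0 → 0.2 → 0.56 → 1.048 → 1.6384

Answer: 1.6384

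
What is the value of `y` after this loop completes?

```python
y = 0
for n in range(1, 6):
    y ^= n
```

XOR of 1 to 5
`y` takes the values: 0 → 1 → 3 → 0 → 4 → 1

Answer: 1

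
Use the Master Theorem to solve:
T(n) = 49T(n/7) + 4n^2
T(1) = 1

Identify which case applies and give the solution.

a=49, b=7, f(n)=4n^2. log_7(49) = 2. Since c=2 = 2, Case 2 applies: T(n) = Θ(n^log_b(a) · log n) = O(n^2 log n).

Answer: O(n^2 log n) - Case 2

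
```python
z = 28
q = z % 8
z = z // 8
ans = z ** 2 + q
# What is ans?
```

Trace:
`z = 28` → z = 28
`q = z % 8` → q = 4
`z = z // 8` → z = 3
`ans = z ** 2 + q` → ans = 13
So ans = 13

Answer: 13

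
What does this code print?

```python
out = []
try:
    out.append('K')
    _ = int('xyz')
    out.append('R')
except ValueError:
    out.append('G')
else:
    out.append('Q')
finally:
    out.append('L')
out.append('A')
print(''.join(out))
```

Execution trace: 'K' (try body) → 'G' (except ValueError) → 'L' (finally) → 'A' (after the try/except). Output: KGLA

Answer: KGLA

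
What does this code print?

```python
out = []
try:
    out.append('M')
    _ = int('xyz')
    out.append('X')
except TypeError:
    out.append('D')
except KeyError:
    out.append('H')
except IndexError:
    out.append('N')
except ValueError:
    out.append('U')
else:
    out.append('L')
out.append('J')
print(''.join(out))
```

Execution trace: 'M' (try body) → 'U' (except ValueError) → 'J' (after the try/except). Output: MUJ

Answer: MUJ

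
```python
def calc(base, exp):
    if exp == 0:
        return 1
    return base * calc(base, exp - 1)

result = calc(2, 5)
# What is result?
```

calc(2, 5) = 2 * 2 * 2 * 2 * 2 = 32

Answer: 32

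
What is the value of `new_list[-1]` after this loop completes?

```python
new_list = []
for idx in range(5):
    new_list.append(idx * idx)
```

Last element of squares 0 to 4
`new_list` takes the values: [] → [0] → [0, 1] → [0, 1, 4] → [0, 1, 4, 9] → [0, 1, 4, 9, 16]
So `new_list[-1]` = 16

Answer: 16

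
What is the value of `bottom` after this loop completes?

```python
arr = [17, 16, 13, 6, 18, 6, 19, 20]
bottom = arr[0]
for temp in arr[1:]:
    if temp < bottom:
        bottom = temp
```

Minimum of [17, 16, 13, 6, 18, 6, 19, 20]
`bottom` takes the values: 17 → 16 → 13 → 6

Answer: 6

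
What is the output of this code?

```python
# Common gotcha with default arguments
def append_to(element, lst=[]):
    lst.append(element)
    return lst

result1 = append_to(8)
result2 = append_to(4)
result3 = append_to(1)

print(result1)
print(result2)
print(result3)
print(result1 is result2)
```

Key concept: mutable default argument gotcha.
Step by step:
`result1 = append_to(8)` → result1 = [8]
`result2 = append_to(4)` → result1 = [8, 4] (same object as result2); result2 = [8, 4] (same object as result1)
`result3 = append_to(1)` → result1 = [8, 4, 1] (same object as result2, result3); result2 = [8, 4, 1] (same object as result1, result3); result3 = [8, 4, 1] (same object as result1, result2)
`print(result1)` → prints [8, 4, 1]
`print(result2)` → prints [8, 4, 1]
`print(result3)` → prints [8, 4, 1]
`print(result1 is result2)` → prints True

Answer:
[8, 4, 1]
[8, 4, 1]
[8, 4, 1]
True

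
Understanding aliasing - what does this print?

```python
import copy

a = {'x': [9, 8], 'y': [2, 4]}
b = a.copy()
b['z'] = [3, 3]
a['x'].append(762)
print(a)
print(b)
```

Key concept: shallow copy of dict with mutable values.
Step by step:
`a = {'x': [9, 8], 'y': [2, 4]}` → a = {'x': [9, 8], 'y': [2, 4]}
`b = a.copy()` → b = {'x': [9, 8], 'y': [2, 4]}
`b['z'] = [3, 3]` → b = {'x': [9, 8], 'y': [2, 4], 'z': [3, 3]}
`a['x'].append(762)` → a = {'x': [9, 8, 762], 'y': [2, 4]}; b = {'x': [9, 8, 762], 'y': [2, 4], 'z': [3, 3]}
`print(a)` → prints {'x': [9, 8, 762], 'y': [2, 4]}
`print(b)` → prints {'x': [9, 8, 762], 'y': [2, 4], 'z': [3, 3]}

Answer:
{'x': [9, 8, 762], 'y': [2, 4]}
{'x': [9, 8, 762], 'y': [2, 4], 'z': [3, 3]}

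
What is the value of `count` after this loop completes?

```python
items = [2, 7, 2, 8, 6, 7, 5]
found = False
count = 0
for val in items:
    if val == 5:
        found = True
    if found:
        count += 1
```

Count elements after first 5 in [2, 7, 2, 8, 6, 7, 5]
`count` takes the values: 0 → 1

Answer: 1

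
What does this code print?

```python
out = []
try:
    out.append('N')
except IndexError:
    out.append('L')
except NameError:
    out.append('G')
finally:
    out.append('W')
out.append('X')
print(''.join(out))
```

Execution trace: 'N' (try body, no exception) → 'W' (finally) → 'X' (after the try/except). Output: NWX

Answer: NWX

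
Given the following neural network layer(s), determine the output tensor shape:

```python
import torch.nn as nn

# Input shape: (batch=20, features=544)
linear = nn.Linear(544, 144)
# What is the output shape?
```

Input: (20, 544) -> Output: (20, 144)

Answer: (20, 144)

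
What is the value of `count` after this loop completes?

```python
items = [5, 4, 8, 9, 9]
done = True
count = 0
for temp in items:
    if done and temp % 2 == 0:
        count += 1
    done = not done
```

Count even values at even positions
`count` takes the values: 0 → 1

Answer: 1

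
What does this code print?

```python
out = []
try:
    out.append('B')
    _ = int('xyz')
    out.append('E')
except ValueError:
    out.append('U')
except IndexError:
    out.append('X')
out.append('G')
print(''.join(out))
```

Execution trace: 'B' (try body) → 'U' (except ValueError) → 'G' (after the try/except). Output: BUG

Answer: BUG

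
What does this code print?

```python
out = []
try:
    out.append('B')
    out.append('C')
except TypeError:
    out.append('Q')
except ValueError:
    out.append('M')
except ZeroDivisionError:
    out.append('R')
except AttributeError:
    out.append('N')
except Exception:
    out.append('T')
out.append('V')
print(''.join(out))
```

Execution trace: 'B' (try body) → 'C' (try body, no exception) → 'V' (after the try/except). Output: BCV

Answer: BCV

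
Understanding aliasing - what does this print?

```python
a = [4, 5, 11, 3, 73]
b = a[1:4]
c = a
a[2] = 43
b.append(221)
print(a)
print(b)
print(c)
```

Key concept: slice vs alias.
Step by step:
`a = [4, 5, 11, 3, 73]` → a = [4, 5, 11, 3, 73]
`b = a[1:4]` → b = [5, 11, 3]
`c = a` → c = [4, 5, 11, 3, 73] (same object as a)
`a[2] = 43` → a = [4, 5, 43, 3, 73] (same object as c); c = [4, 5, 43, 3, 73] (same object as a)
`b.append(221)` → b = [5, 11, 3, 221]
`print(a)` → prints [4, 5, 43, 3, 73]
`print(b)` → prints [5, 11, 3, 221]
`print(c)` → prints [4, 5, 43, 3, 73]

Answer:
[4, 5, 43, 3, 73]
[5, 11, 3, 221]
[4, 5, 43, 3, 73]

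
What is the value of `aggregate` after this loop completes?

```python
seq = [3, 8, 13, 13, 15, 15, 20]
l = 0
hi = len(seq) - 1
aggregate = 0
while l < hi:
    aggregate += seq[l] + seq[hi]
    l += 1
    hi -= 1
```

Sum of pairs from ends
`aggregate` takes the values: 0 → 23 → 46 → 74

Answer: 74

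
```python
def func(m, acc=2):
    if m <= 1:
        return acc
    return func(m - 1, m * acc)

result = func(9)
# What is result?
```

Accumulator trace (n, acc): (9, 2) -> (8, 18) -> (7, 144) -> (6, 1008) -> (5, 6048) -> (4, 30240) -> (3, 120960) -> (2, 362880) -> (1, 725760) -> return 725760

Answer: 725760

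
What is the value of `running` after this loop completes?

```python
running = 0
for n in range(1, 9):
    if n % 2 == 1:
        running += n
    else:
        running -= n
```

Add odd, subtract even
`running` takes the values: 0 → 1 → -1 → 2 → -2 → 3 → -3 → 4 → -4

Answer: -4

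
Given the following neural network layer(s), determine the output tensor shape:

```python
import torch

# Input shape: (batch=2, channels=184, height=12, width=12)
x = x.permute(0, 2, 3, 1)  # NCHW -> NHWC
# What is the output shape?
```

Input: (2, 184, 12, 12) -> Output: (2, 12, 12, 184)

Answer: (2, 12, 12, 184)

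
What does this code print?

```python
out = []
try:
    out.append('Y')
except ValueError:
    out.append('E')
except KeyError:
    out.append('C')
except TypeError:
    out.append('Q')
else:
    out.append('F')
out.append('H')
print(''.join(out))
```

Execution trace: 'Y' (try body, no exception) → 'F' (else) → 'H' (after the try/except). Output: YFH

Answer: YFH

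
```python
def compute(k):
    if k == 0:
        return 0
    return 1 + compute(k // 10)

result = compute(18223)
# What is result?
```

Count of digits of 18223: 5

Answer: 5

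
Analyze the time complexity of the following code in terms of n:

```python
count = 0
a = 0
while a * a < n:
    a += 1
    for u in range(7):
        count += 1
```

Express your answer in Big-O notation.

Each loop level contributes: √n × 1. Multiplying the contributions gives O(√n).

Answer: O(√n)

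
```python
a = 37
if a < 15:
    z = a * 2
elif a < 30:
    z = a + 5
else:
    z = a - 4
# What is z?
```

Trace:
`a = 37` → a = 37
`if a < 15: ...` → a < 15 is False, a < 30 is False, take else branch → z = 33
So z = 33

Answer: 33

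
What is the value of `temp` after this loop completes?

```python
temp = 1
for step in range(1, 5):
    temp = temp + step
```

Start at 1, add 1 through 4
`temp` takes the values: 1 → 2 → 4 → 7 → 11

Answer: 11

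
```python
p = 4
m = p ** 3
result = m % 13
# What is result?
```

Trace:
`p = 4` → p = 4
`m = p ** 3` → m = 64
`result = m % 13` → result = 12
So result = 12

Answer: 12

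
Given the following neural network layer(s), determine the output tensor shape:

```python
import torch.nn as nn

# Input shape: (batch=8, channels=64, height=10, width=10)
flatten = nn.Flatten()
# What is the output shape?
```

Input: (8, 64, 10, 10) -> Output: (8, 6400)

Answer: (8, 6400)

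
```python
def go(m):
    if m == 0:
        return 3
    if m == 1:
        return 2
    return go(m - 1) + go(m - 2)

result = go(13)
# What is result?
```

Build up from base cases: go(0)=3, go(1)=2, go(2)=5, go(3)=7, go(4)=12, go(5)=19, go(6)=31, ..., go(13)=898

Answer: 898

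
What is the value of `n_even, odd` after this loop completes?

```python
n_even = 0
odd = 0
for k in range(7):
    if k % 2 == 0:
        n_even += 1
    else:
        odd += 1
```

Count evens and odds in range(7)
`n_even, odd` takes the values: (0, 0) → (1, 0) → (1, 1) → (2, 1) → (2, 2) → (3, 2) → (3, 3) → (4, 3)

Answer: 4, 3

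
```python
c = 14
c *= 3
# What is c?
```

Trace:
`c = 14` → c = 14
`c *= 3` → c = 42
So c = 42

Answer: 42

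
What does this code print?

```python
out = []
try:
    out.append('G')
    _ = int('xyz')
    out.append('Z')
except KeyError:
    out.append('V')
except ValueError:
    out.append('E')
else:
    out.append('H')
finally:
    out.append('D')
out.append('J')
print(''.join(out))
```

Execution trace: 'G' (try body) → 'E' (except ValueError) → 'D' (finally) → 'J' (after the try/except). Output: GEDJ

Answer: GEDJ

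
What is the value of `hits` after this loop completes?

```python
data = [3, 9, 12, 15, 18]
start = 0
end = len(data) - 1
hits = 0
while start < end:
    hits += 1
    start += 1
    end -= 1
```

Iterations until pointers meet (list length 5)
`hits` takes the values: 0 → 1 → 2

Answer: 2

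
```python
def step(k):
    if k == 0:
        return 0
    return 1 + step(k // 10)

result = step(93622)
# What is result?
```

Count of digits of 93622: 5

Answer: 5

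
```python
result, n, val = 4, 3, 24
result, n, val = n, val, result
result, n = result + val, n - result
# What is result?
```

Trace:
`result, n, val = 4, 3, 24` → result = 4; n = 3; val = 24
`result, n, val = n, val, result` → result = 3; n = 24; val = 4
`result, n = result + val, n - result` → result = 7; n = 21
So result = 7

Answer: 7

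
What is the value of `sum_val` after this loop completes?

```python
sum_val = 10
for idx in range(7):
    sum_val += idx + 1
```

Start at 10, add 1 to 7 = 38
`sum_val` takes the values: 10 → 11 → 13 → 16 → 20 → 25 → 31 → 38

Answer: 38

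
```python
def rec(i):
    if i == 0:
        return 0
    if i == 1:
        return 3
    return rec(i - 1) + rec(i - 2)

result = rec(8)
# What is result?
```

Build up from base cases: rec(0)=0, rec(1)=3, rec(2)=3, rec(3)=6, rec(4)=9, rec(5)=15, rec(6)=24, ..., rec(8)=63

Answer: 63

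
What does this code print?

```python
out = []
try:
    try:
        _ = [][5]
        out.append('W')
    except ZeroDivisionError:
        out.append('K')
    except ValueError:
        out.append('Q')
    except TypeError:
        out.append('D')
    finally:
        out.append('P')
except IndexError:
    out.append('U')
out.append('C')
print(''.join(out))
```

Execution trace: 'P' (inner finally) → 'U' (outer except IndexError) → 'C' (after the try/except). Output: PUC

Answer: PUC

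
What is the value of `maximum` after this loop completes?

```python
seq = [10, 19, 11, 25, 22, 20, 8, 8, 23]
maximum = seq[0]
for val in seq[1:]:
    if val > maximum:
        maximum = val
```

Maximum of [10, 19, 11, 25, 22, 20, 8, 8, 23]
`maximum` takes the values: 10 → 19 → 25

Answer: 25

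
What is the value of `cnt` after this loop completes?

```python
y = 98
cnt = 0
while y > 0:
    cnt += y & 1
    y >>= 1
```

Count set bits in 98 (binary: 0b1100010)
`cnt` takes the values: 0 → 1 → 2 → 3

Answer: 3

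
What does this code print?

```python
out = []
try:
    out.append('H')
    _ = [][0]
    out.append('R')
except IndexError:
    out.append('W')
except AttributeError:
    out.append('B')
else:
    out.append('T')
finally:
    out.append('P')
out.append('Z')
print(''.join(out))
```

Execution trace: 'H' (try body) → 'W' (except IndexError) → 'P' (finally) → 'Z' (after the try/except). Output: HWPZ

Answer: HWPZ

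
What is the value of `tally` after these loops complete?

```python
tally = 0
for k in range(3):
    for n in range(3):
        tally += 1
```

3 * 3 = 9
`tally` takes the values: 0 → 1 → 2 → 3 → 4 → 5 → 6 → 7 → 8 → 9

Answer: 9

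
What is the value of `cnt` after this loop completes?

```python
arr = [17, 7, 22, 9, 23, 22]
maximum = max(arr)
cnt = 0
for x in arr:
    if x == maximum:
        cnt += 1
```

Count of max value 23 in [17, 7, 22, 9, 23, 22]
`cnt` takes the values: 0 → 1

Answer: 1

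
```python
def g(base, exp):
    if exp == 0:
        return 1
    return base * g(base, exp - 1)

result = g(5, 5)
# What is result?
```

g(5, 5) = 5 * 5 * 5 * 5 * 5 = 3125

Answer: 3125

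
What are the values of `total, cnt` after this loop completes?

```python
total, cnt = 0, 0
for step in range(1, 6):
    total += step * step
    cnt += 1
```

Sum of squares and count
`total, cnt` takes the values: (0, 0) → (1, 0) → (1, 1) → (5, 1) → (5, 2) → (14, 2) → (14, 3) → (30, 3) → (30, 4) → (55, 4) → (55, 5)

Answer: 55, 5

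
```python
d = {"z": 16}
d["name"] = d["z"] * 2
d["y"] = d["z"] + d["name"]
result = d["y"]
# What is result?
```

Trace:
`d = {"z": 16}` → d = {'z': 16}
`d["name"] = d["z"] * 2` → d = {'z': 16, 'name': 32}
`d["y"] = d["z"] + d["name"]` → d = {'z': 16, 'name': 32, 'y': 48}
`result = d["y"]` → result = 48
So result = 48

Answer: 48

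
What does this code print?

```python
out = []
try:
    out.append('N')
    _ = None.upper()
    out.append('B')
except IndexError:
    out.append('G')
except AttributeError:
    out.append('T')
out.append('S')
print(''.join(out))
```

Execution trace: 'N' (try body) → 'T' (except AttributeError) → 'S' (after the try/except). Output: NTS

Answer: NTS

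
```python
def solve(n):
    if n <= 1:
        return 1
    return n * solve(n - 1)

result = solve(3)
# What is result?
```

solve(3) = 3 * 2 * 1 = 6

Answer: 6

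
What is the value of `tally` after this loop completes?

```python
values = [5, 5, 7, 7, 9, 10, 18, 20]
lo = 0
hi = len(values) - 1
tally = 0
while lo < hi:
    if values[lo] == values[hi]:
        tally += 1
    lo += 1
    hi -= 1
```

Count matching pairs from ends
`tally` takes the values: 0

Answer: 0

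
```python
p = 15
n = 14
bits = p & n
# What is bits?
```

Trace:
`p = 15` → p = 15
`n = 14` → n = 14
`bits = p & n` → bits = 14
So bits = 14

Answer: 14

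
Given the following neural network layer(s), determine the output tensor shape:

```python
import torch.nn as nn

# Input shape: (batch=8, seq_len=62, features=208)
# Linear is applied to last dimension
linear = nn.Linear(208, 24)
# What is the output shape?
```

Input: (8, 62, 208) -> Output: (8, 62, 24)

Answer: (8, 62, 24)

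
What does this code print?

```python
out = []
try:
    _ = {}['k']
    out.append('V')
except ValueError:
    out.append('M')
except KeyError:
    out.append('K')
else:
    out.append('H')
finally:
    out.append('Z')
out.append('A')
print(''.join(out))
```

Execution trace: 'K' (except KeyError) → 'Z' (finally) → 'A' (after the try/except). Output: KZA

Answer: KZA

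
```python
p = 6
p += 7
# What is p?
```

Trace:
`p = 6` → p = 6
`p += 7` → p = 13
So p = 13

Answer: 13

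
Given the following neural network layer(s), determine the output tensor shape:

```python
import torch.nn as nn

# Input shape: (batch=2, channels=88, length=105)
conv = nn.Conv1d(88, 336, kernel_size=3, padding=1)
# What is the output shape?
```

Input: (2, 88, 105) -> Output: (2, 336, 105)

Answer: (2, 336, 105)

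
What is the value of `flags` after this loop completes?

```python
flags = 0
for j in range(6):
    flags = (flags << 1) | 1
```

Build 6 consecutive 1-bits: 0b111111
`flags` takes the values: 0 → 1 → 3 → 7 → 15 → 31 → 63

Answer: 63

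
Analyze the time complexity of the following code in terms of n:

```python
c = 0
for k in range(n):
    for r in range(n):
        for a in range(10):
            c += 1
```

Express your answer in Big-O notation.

Each loop level contributes: n × n × 1. Multiplying the contributions gives O(n^2).

Answer: O(n^2)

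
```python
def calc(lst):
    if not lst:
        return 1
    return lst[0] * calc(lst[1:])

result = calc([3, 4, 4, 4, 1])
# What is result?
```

Product over [3, 4, 4, 4, 1] = 3 * 4 * 4 * 4 * 1 = 192

Answer: 192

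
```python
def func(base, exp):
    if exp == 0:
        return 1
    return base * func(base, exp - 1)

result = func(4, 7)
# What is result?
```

func(4, 7) = 4 * 4 * 4 * 4 * 4 * 4 * 4 = 16384

Answer: 16384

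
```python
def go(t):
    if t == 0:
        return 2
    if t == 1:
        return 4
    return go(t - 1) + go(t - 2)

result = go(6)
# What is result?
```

Build up from base cases: go(0)=2, go(1)=4, go(2)=6, go(3)=10, go(4)=16, go(5)=26, go(6)=42

Answer: 42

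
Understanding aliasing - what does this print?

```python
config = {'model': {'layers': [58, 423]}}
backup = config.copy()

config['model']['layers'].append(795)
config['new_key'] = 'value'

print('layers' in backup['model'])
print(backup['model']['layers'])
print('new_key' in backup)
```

Key concept: shallow copy gotcha with nested dict.
Step by step:
`config = {'model': {'layers': [58, 423]}}` → config = {'model': {'layers': [58, 423]}}
`backup = config.copy()` → backup = {'model': {'layers': [58, 423]}}
`config['model']['layers'].append(795)` → config = {'model': {'layers': [58, 423, 795]}}; backup = {'model': {'layers': [58, 423, 795]}}
`config['new_key'] = 'value'` → config = {'model': {'layers': [58, 423, 795]}, 'new_key': 'value'}
`print('layers' in backup['model'])` → prints True
`print(backup['model']['layers'])` → prints [58, 423, 795]
`print('new_key' in backup)` → prints False

Answer:
True
[58, 423, 795]
False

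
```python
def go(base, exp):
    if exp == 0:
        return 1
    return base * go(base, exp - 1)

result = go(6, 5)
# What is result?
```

go(6, 5) = 6 * 6 * 6 * 6 * 6 = 7776

Answer: 7776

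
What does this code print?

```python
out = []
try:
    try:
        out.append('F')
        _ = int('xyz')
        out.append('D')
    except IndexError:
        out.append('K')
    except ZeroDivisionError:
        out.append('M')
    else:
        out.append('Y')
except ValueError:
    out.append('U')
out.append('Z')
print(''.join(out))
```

Execution trace: 'F' (try body) → 'U' (outer except ValueError) → 'Z' (after the try/except). Output: FUZ

Answer: FUZ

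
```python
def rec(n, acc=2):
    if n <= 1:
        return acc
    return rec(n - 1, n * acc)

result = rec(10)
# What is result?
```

Accumulator trace (n, acc): (10, 2) -> (9, 20) -> (8, 180) -> (7, 1440) -> (6, 10080) -> (5, 60480) -> (4, 302400) -> (3, 1209600) -> (2, 3628800) -> (1, 7257600) -> return 7257600

Answer: 7257600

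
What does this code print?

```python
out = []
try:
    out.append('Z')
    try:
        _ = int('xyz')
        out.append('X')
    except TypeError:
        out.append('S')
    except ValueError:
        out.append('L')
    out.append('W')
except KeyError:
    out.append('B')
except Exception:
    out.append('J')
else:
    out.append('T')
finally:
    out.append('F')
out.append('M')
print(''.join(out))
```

Execution trace: 'Z' (try body) → 'L' (inner except ValueError) → 'W' (try body, no exception) → 'T' (else) → 'F' (finally) → 'M' (after the try/except). Output: ZLWTFM

Answer: ZLWTFM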